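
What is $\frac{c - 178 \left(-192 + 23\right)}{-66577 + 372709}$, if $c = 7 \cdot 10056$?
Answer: $\frac{50237}{153066} \approx 0.3282$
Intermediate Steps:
$c = 70392$
$\frac{c - 178 \left(-192 + 23\right)}{-66577 + 372709} = \frac{70392 - 178 \left(-192 + 23\right)}{-66577 + 372709} = \frac{70392 - -30082}{306132} = \left(70392 + 30082\right) \frac{1}{306132} = 100474 \cdot \frac{1}{306132} = \frac{50237}{153066}$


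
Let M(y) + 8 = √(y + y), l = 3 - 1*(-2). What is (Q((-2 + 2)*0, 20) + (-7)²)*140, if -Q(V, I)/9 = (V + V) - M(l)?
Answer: -3220 + 1260*√10 ≈ 764.47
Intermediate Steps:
l = 5 (l = 3 + 2 = 5)
M(y) = -8 + √2*√y (M(y) = -8 + √(y + y) = -8 + √(2*y) = -8 + √2*√y)
Q(V, I) = -72 - 18*V + 9*√10 (Q(V, I) = -9*((V + V) - (-8 + √2*√5)) = -9*(2*V - (-8 + √10)) = -9*(2*V + (8 - √10)) = -9*(8 - √10 + 2*V) = -72 - 18*V + 9*√10)
(Q((-2 + 2)*0, 20) + (-7)²)*140 = ((-72 - 18*(-2 + 2)*0 + 9*√10) + (-7)²)*140 = ((-72 - 0*0 + 9*√10) + 49)*140 = ((-72 - 18*0 + 9*√10) + 49)*140 = ((-72 + 0 + 9*√10) + 49)*140 = ((-72 + 9*√10) + 49)*140 = (-23 + 9*√10)*140 = -3220 + 1260*√10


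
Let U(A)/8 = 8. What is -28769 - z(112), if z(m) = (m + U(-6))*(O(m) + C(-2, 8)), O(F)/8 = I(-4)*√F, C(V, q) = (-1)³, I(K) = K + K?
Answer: -28593 + 45056*√7 ≈ 90614.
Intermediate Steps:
U(A) = 64 (U(A) = 8*8 = 64)
I(K) = 2*K
C(V, q) = -1
O(F) = -64*√F (O(F) = 8*((2*(-4))*√F) = 8*(-8*√F) = -64*√F)
z(m) = (-1 - 64*√m)*(64 + m) (z(m) = (m + 64)*(-64*√m - 1) = (64 + m)*(-1 - 64*√m) = (-1 - 64*√m)*(64 + m))
-28769 - z(112) = -28769 - (-64 - 1*112 - 16384*√7 - 28672*√7) = -28769 - (-64 - 112 - 16384*√7 - 28672*√7) = -28769 - (-176 - 45056*√7) = -28769 + (176 + 45056*√7) = -28593 + 45056*√7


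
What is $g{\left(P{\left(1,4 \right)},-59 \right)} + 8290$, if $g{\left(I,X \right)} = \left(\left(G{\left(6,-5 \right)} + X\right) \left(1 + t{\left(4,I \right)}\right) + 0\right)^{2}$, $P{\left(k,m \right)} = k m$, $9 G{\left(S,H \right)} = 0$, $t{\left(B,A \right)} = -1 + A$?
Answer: $63986$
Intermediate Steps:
$G{\left(S,H \right)} = 0$ ($G{\left(S,H \right)} = \frac{1}{9} \cdot 0 = 0$)
$g{\left(I,X \right)} = I^{2} X^{2}$ ($g{\left(I,X \right)} = \left(\left(0 + X\right) \left(1 + \left(-1 + I\right)\right) + 0\right)^{2} = \left(X I + 0\right)^{2} = \left(I X + 0\right)^{2} = \left(I X\right)^{2} = I^{2} X^{2}$)
$g{\left(P{\left(1,4 \right)},-59 \right)} + 8290 = \left(1 \cdot 4\right)^{2} \left(-59\right)^{2} + 8290 = 4^{2} \cdot 3481 + 8290 = 16 \cdot 3481 + 8290 = 55696 + 8290 = 63986$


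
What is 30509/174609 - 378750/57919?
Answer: -64366107979/10113178671 ≈ -6.3646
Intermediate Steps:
30509/174609 - 378750/57919 = -64366107979/10113178671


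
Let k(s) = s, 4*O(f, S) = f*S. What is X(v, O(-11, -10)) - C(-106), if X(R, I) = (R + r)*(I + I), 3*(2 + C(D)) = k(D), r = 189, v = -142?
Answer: 7867/3 ≈ 2622.3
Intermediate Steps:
O(f, S) = S*f/4 (O(f, S) = (f*S)/4 = (S*f)/4 = S*f/4)
C(D) = -2 + D/3
X(R, I) = 2*I*(189 + R) (X(R, I) = (R + 189)*(I + I) = (189 + R)*(2*I) = 2*I*(189 + R))
X(v, O(-11, -10)) - C(-106) = 2*((1/4)*(-10)*(-11))*(189 - 142) - (-2 + (1/3)*(-106)) = 2*(55/2)*47 - (-2 - 106/3) = 2585 - 1*(-112/3) = 2585 + 112/3 = 7867/3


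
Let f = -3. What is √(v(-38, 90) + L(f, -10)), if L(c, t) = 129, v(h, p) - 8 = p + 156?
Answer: √383 ≈ 19.570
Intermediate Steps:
v(h, p) = 164 + p (v(h, p) = 8 + (p + 156) = 8 + (156 + p) = 164 + p)
√(v(-38, 90) + L(f, -10)) = √((164 + 90) + 129) = √(254 + 129) = √383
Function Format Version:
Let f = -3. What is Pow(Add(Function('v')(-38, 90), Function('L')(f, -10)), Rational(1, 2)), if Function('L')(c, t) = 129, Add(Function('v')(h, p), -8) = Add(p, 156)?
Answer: Pow(383, Rational(1, 2)) ≈ 19.570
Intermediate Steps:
Function('v')(h, p) = Add(164, p) (Function('v')(h, p) = Add(8, Add(p, 156)) = Add(8, Add(156, p)) = Add(164, p))
Pow(Add(Function('v')(-38, 90), Function('L')(f, -10)), Rational(1, 2)) = Pow(Add(Add(164, 90), 129), Rational(1, 2)) = Pow(Add(254, 129), Rational(1, 2)) = Pow(383, Rational(1, 2))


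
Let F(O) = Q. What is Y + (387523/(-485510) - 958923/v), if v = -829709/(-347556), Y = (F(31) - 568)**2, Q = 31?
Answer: -45646557715974977/402832016590 ≈ -1.1331e+5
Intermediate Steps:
F(O) = 31
Y = 288369 (Y = (31 - 568)**2 = (-537)**2 = 288369)
v = 829709/347556 (v = -829709*(-1/347556) = 829709/347556 ≈ 2.3873)
Y + (387523/(-485510) - 958923/v) = 288369 + (387523/(-485510) - 958923/829709/347556) = 288369 + (387523*(-1/485510) - 958923*347556/829709) = 288369 + (-387523/485510 - 333279442188/829709) = 288369 - 161810823508016687/402832016590 = -45646557715974977/402832016590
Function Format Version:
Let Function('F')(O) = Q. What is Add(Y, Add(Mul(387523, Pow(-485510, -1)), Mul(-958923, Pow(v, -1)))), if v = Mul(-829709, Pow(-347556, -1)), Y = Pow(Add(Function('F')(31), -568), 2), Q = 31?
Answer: Rational(-45646557715974977, 402832016590) ≈ -1.1331e+5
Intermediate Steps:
Function('F')(O) = 31
Y = 288369 (Y = Pow(Add(31, -568), 2) = Pow(-537, 2) = 288369)
v = Rational(829709, 347556) (v = Mul(-829709, Rational(-1, 347556)) = Rational(829709, 347556) ≈ 2.3873)
Add(Y, Add(Mul(387523, Pow(-485510, -1)), Mul(-958923, Pow(v, -1)))) = Add(288369, Add(Mul(387523, Pow(-485510, -1)), Mul(-958923, Pow(Rational(829709, 347556), -1)))) = Add(288369, Add(Mul(387523, Rational(-1, 485510)), Mul(-958923, Rational(347556, 829709)))) = Add(288369, Add(Rational(-387523, 485510), Rational(-333279442188, 829709))) = Add(288369, Rational(-161810823508016687, 402832016590)) = Rational(-45646557715974977, 402832016590)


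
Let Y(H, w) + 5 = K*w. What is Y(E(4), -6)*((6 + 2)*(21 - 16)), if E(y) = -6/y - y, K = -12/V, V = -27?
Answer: -920/3 ≈ -306.67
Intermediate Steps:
K = 4/9 (K = -12/(-27) = -12*(-1/27) = 4/9 ≈ 0.44444)
E(y) = -y - 6/y
Y(H, w) = -5 + 4*w/9
Y(E(4), -6)*((6 + 2)*(21 - 16)) = (-5 + (4/9)*(-6))*((6 + 2)*(21 - 16)) = (-5 - 8/3)*(8*5) = -23/3*40 = -920/3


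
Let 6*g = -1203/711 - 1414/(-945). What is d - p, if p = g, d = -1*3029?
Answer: -193823623/63990 ≈ -3029.0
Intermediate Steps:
d = -3029
g = -2087/63990 (g = (-1203/711 - 1414/(-945))/6 = (-1203*1/711 - 1414*(-1/945))/6 = (-401/237 + 202/135)/6 = (⅙)*(-2087/10665) = -2087/63990 ≈ -0.032614)
p = -2087/63990 ≈ -0.032614
d - p = -3029 - 1*(-2087/63990) = -3029 + 2087/63990 = -193823623/63990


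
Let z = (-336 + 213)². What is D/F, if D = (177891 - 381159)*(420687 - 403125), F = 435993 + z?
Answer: -594965436/75187 ≈ -7913.1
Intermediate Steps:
z = 15129 (z = (-123)² = 15129)
F = 451122 (F = 435993 + 15129 = 451122)
D = -3569792616 (D = -203268*17562 = -3569792616)
D/F = -3569792616/451122 = -3569792616*1/451122 = -594965436/75187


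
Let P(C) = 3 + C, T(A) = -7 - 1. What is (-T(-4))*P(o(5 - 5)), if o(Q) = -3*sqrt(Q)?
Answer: 24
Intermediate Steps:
T(A) = -8
(-T(-4))*P(o(5 - 5)) = (-1*(-8))*(3 - 3*sqrt(5 - 5)) = 8*(3 - 3*sqrt(0)) = 8*(3 - 3*0) = 8*(3 + 0) = 8*3 = 24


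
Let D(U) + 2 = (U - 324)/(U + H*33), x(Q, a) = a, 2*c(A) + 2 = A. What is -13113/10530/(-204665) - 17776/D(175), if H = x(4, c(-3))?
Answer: 196868041470319/39989494350 ≈ 4923.0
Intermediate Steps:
c(A) = -1 + A/2
H = -5/2 (H = -1 + (½)*(-3) = -1 - 3/2 = -5/2 ≈ -2.5000)
D(U) = -2 + (-324 + U)/(-165/2 + U) (D(U) = -2 + (U - 324)/(U - 5/2*33) = -2 + (-324 + U)/(U - 165/2) = -2 + (-324 + U)/(-165/2 + U))
-13113/10530/(-204665) - 17776/D(175) = -13113/10530/(-204665) - 17776*(-165 + 2*175)/(2*(-159 - 1*175)) = -13113*1/10530*(-1/204665) - 17776*(-165 + 350)/(2*(-159 - 175)) = -1457/1170*(-1/204665) - 17776/(2*(-334)/185) = 1457/239458050 - 17776/(2*(1/185)*(-334)) = 1457/239458050 - 17776/(-668/185) = 1457/239458050 - 17776*(-185/668) = 1457/239458050 + 822140/167 = 196868041470319/39989494350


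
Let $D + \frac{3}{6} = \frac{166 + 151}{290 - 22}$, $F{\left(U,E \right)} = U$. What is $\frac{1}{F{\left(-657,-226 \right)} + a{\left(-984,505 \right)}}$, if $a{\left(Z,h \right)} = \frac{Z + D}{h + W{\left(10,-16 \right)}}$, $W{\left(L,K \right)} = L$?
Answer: $- \frac{138020}{90942669} \approx -0.0015177$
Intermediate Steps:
$D = \frac{183}{268}$ ($D = - \frac{1}{2} + \frac{166 + 151}{290 - 22} = - \frac{1}{2} + \frac{317}{268} = \frac{183}{268} \approx 0.68284$)
$a{\left(Z,h \right)} = \frac{\frac{183}{268} + Z}{10 + h}$ ($a{\left(Z,h \right)} = \frac{Z + \frac{183}{268}}{h + 10} = \frac{\frac{183}{268} + Z}{10 + h}$)
$\frac{1}{F{\left(-657,-226 \right)} + a{\left(-984,505 \right)}} = \frac{1}{-657 + \frac{\frac{183}{268} - 984}{10 + 505}} = \frac{1}{-657 + \frac{1}{515} \left(- \frac{263529}{268}\right)} = \frac{1}{-657 - \frac{263529}{138020}} = \frac{1}{- \frac{90942669}{138020}} = - \frac{138020}{90942669}$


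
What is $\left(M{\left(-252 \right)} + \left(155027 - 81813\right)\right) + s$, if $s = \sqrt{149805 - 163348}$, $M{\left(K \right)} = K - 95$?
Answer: $72867 + i \sqrt{13543} \approx 72867.0 + 116.37 i$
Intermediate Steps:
$M{\left(K \right)} = -95 + K$
$s = i \sqrt{13543}$ ($s = \sqrt{-13543} = i \sqrt{13543} \approx 116.37 i$)
$\left(M{\left(-252 \right)} + \left(155027 - 81813\right)\right) + s = \left(\left(-95 - 252\right) + \left(155027 - 81813\right)\right) + i \sqrt{13543} = \left(-347 + 73214\right) + i \sqrt{13543} = 72867 + i \sqrt{13543}$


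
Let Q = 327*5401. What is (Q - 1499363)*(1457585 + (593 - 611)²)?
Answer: 388917636476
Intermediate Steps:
Q = 1766127
(Q - 1499363)*(1457585 + (593 - 611)²) = (1766127 - 1499363)*(1457585 + (593 - 611)²) = 266764*(1457585 + (-18)²) = 266764*(1457585 + 324) = 266764*1457909 = 388917636476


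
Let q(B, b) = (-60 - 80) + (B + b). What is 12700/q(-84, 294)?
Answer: 1270/7 ≈ 181.43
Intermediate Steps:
q(B, b) = -140 + B + b (q(B, b) = -140 + (B + b) = -140 + B + b)
12700/q(-84, 294) = 12700/(-140 - 84 + 294) = 12700/70 = 12700*(1/70) = 1270/7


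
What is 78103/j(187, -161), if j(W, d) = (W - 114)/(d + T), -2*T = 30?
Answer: -13746128/73 ≈ -1.8830e+5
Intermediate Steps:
T = -15 (T = -½*30 = -15)
j(W, d) = (-114 + W)/(-15 + d) (j(W, d) = (W - 114)/(d - 15) = (-114 + W)/(-15 + d))
78103/j(187, -161) = 78103/(((-114 + 187)/(-15 - 161))) = 78103/((73/(-176))) = 78103/((-1/176*73)) = 78103/(-73/176) = 78103*(-176/73) = -13746128/73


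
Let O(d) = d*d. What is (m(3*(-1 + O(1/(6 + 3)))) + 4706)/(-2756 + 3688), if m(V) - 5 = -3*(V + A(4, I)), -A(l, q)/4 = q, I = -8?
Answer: 41615/8388 ≈ 4.9613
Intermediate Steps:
A(l, q) = -4*q
O(d) = d²
m(V) = -91 - 3*V (m(V) = 5 - 3*(V - 4*(-8)) = 5 - 3*(V + 32) = 5 - 3*(32 + V) = 5 + (-96 - 3*V) = -91 - 3*V)
(m(3*(-1 + O(1/(6 + 3)))) + 4706)/(-2756 + 3688) = ((-91 - 9*(-1 + (1/(6 + 3))²)) + 4706)/(-2756 + 3688) = ((-91 - 9*(-1 + (1/9)²)) + 4706)/932 = ((-91 - 9*(-1 + (⅑)²)) + 4706)*(1/932) = ((-91 - 9*(-1 + 1/81)) + 4706)*(1/932) = ((-91 - 9*(-80)/81) + 4706)*(1/932) = ((-91 - 3*(-80/27)) + 4706)*(1/932) = ((-91 + 80/9) + 4706)*(1/932) = (-739/9 + 4706)*(1/932) = (41615/9)*(1/932) = 41615/8388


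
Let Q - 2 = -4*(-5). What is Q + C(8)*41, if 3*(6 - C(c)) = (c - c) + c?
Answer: 476/3 ≈ 158.67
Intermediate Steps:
Q = 22 (Q = 2 - 4*(-5) = 2 + 20 = 22)
C(c) = 6 - c/3 (C(c) = 6 - ((c - c) + c)/3 = 6 - (0 + c)/3 = 6 - c/3)
Q + C(8)*41 = 22 + (6 - ⅓*8)*41 = 22 + (6 - 8/3)*41 = 22 + (10/3)*41 = 22 + 410/3 = 476/3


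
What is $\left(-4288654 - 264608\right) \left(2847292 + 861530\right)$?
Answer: $-16887238277364$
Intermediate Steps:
$\left(-4288654 - 264608\right) \left(2847292 + 861530\right) = \left(-4553262\right) 3708822 = -16887238277364$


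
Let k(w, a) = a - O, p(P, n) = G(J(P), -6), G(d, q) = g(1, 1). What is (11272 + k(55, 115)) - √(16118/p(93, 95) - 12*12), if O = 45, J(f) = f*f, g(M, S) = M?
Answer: 11342 - 7*√326 ≈ 11216.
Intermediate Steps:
J(f) = f²
G(d, q) = 1
p(P, n) = 1
k(w, a) = -45 + a (k(w, a) = a - 1*45 = a - 45 = -45 + a)
(11272 + k(55, 115)) - √(16118/p(93, 95) - 12*12) = (11272 + (-45 + 115)) - √(16118/1 - 12*12) = (11272 + 70) - √(16118*1 - 144) = 11342 - √(16118 - 144) = 11342 - √15974 = 11342 - 7*√326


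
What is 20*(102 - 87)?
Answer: 300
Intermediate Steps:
20*(102 - 87) = 20*15 = 300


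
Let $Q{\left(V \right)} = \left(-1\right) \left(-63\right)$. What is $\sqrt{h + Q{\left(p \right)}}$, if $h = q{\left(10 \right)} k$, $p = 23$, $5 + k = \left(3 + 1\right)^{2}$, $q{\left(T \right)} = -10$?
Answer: $i \sqrt{47} \approx 6.8557 i$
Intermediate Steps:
$k = 11$ ($k = -5 + \left(3 + 1\right)^{2} = -5 + 4^{2} = -5 + 16 = 11$)
$Q{\left(V \right)} = 63$
$h = -110$ ($h = \left(-10\right) 11 = -110$)
$\sqrt{h + Q{\left(p \right)}} = \sqrt{-110 + 63} = \sqrt{-47} = i \sqrt{47}$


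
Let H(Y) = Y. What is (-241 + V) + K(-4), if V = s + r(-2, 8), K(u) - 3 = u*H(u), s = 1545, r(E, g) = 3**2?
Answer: 1332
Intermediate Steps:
r(E, g) = 9
K(u) = 3 + u**2 (K(u) = 3 + u*u = 3 + u**2)
V = 1554 (V = 1545 + 9 = 1554)
(-241 + V) + K(-4) = (-241 + 1554) + (3 + (-4)**2) = 1313 + (3 + 16) = 1313 + 19 = 1332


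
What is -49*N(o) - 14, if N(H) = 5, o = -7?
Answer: -259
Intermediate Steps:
-49*N(o) - 14 = -49*5 - 14 = -245 - 14 = -259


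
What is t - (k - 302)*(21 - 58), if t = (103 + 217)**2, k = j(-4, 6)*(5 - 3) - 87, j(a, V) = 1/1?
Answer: 88081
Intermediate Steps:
j(a, V) = 1
k = -85 (k = 1*(5 - 3) - 87 = 1*2 - 87 = 2 - 87 = -85)
t = 102400 (t = 320**2 = 102400)
t - (k - 302)*(21 - 58) = 102400 - (-85 - 302)*(21 - 58) = 102400 - (-387)*(-37) = 102400 - 1*14319 = 102400 - 14319 = 88081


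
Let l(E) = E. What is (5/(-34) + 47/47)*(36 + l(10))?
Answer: 667/17 ≈ 39.235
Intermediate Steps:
(5/(-34) + 47/47)*(36 + l(10)) = (5/(-34) + 47/47)*(36 + 10) = (5*(-1/34) + 47*(1/47))*46 = (-5/34 + 1)*46 = (29/34)*46 = 667/17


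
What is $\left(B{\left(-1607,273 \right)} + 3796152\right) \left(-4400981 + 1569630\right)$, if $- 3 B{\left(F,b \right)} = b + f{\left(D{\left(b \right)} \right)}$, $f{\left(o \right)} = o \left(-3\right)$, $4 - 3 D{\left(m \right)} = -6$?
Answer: $- \frac{32243971638743}{3} \approx -1.0748 \cdot 10^{13}$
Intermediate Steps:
$D{\left(m \right)} = \frac{10}{3}$ ($D{\left(m \right)} = \frac{4}{3} - -2 = \frac{4}{3} + 2 = \frac{10}{3}$)
$f{\left(o \right)} = - 3 o$
$B{\left(F,b \right)} = \frac{10}{3} - \frac{b}{3}$ ($B{\left(F,b \right)} = - \frac{b - 10}{3} = - \frac{-10 + b}{3} = \frac{10}{3} - \frac{b}{3}$)
$\left(B{\left(-1607,273 \right)} + 3796152\right) \left(-4400981 + 1569630\right) = \left(\left(\frac{10}{3} - 91\right) + 3796152\right) \left(-4400981 + 1569630\right) = \left(\left(\frac{10}{3} - 91\right) + 3796152\right) \left(-2831351\right) = \left(- \frac{263}{3} + 3796152\right) \left(-2831351\right) = \frac{11388193}{3} \left(-2831351\right) = - \frac{32243971638743}{3}$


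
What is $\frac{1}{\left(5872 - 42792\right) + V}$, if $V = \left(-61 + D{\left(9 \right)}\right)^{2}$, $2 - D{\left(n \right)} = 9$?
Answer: $- \frac{1}{32296} \approx -3.0964 \cdot 10^{-5}$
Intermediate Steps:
$D{\left(n \right)} = -7$ ($D{\left(n \right)} = 2 - 9 = -7$)
$V = 4624$ ($V = \left(-61 - 7\right)^{2} = \left(-68\right)^{2} = 4624$)
$\frac{1}{\left(5872 - 42792\right) + V} = \frac{1}{\left(5872 - 42792\right) + 4624} = \frac{1}{-36920 + 4624} = \frac{1}{-32296} = - \frac{1}{32296}$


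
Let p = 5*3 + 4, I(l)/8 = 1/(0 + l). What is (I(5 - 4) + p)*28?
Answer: 756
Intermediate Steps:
I(l) = 8/l (I(l) = 8/(0 + l) = 8/l)
p = 19 (p = 15 + 4 = 19)
(I(5 - 4) + p)*28 = (8/(5 - 4) + 19)*28 = (8/1 + 19)*28 = (8*1 + 19)*28 = (8 + 19)*28 = 27*28 = 756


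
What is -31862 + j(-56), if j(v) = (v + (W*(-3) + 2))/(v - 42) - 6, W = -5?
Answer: -3123025/98 ≈ -31868.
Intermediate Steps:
j(v) = -6 + (17 + v)/(-42 + v) (j(v) = (v + (-5*(-3) + 2))/(v - 42) - 6 = (v + (15 + 2))/(-42 + v) - 6 = (v + 17)/(-42 + v) - 6 = (17 + v)/(-42 + v) - 6 = -6 + (17 + v)/(-42 + v))
-31862 + j(-56) = -31862 + (269 - 5*(-56))/(-42 - 56) = -31862 + (269 + 280)/(-98) = -31862 - 1/98*549 = -31862 - 549/98 = -3123025/98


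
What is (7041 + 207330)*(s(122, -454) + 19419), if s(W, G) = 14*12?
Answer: 4198884777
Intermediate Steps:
s(W, G) = 168
(7041 + 207330)*(s(122, -454) + 19419) = (7041 + 207330)*(168 + 19419) = 214371*19587 = 4198884777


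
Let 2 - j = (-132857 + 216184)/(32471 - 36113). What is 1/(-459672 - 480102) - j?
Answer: -7096155463/285221409 ≈ -24.879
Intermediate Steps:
j = 90611/3642 (j = 2 - (-132857 + 216184)/(32471 - 36113) = 2 - 83327/(-3642) = 2 - 83327*(-1)/3642 = 2 - 1*(-83327/3642) = 2 + 83327/3642 = 90611/3642 ≈ 24.879)
1/(-459672 - 480102) - j = 1/(-459672 - 480102) - 1*90611/3642 = 1/(-939774) - 90611/3642 = -1/939774 - 90611/3642 = -7096155463/285221409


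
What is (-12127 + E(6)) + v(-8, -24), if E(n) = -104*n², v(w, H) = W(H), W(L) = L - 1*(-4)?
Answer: -15891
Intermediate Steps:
W(L) = 4 + L (W(L) = L + 4 = 4 + L)
v(w, H) = 4 + H
(-12127 + E(6)) + v(-8, -24) = (-12127 - 104*6²) + (4 - 24) = (-12127 - 104*36) - 20 = (-12127 - 3744) - 20 = -15871 - 20 = -15891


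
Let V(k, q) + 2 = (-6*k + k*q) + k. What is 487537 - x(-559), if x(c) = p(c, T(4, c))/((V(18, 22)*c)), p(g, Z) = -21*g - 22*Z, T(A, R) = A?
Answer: 82850099283/169936 ≈ 4.8754e+5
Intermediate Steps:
p(g, Z) = -22*Z - 21*g
V(k, q) = -2 - 5*k + k*q (V(k, q) = -2 + ((-6*k + k*q) + k) = -2 + (-5*k + k*q) = -2 - 5*k + k*q)
x(c) = (-88 - 21*c)/(304*c) (x(c) = (-22*4 - 21*c)/(((-2 - 5*18 + 18*22)*c)) = (-88 - 21*c)/(((-2 - 90 + 396)*c)) = (-88 - 21*c)/((304*c)) = (-88 - 21*c)*(1/(304*c)) = (-88 - 21*c)/(304*c))
487537 - x(-559) = 487537 - (-88 - 21*(-559))/(304*(-559)) = 487537 - (-1)*(-88 + 11739)/(304*559) = 487537 - (-1)*11651/(304*559) = 487537 - 1*(-11651/169936) = 487537 + 11651/169936 = 82850099283/169936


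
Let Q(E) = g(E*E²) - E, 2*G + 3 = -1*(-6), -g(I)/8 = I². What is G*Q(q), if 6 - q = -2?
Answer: -3145740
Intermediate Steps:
g(I) = -8*I²
G = 3/2 (G = -3/2 + (-1*(-6))/2 = -3/2 + (½)*6 = -3/2 + 3 = 3/2 ≈ 1.5000)
q = 8 (q = 6 - 1*(-2) = 6 + 2 = 8)
Q(E) = -E - 8*E⁶ (Q(E) = -8*E⁶ - E = -E - 8*E⁶)
G*Q(q) = 3*(-1*8 - 8*8⁶)/2 = 3*(-8 - 8*262144)/2 = 3*(-8 - 2097152)/2 = (3/2)*(-2097160) = -3145740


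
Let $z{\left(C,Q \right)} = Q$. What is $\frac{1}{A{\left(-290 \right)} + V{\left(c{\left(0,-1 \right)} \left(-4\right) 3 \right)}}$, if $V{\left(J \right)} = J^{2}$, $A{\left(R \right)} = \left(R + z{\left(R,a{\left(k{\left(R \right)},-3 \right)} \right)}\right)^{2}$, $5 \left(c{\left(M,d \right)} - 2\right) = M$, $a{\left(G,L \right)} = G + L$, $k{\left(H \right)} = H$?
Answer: $\frac{1}{340465} \approx 2.9372 \cdot 10^{-6}$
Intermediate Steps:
$c{\left(M,d \right)} = 2 + \frac{M}{5}$
$A{\left(R \right)} = \left(-3 + 2 R\right)^{2}$ ($A{\left(R \right)} = \left(R + \left(R - 3\right)\right)^{2} = \left(R + \left(-3 + R\right)\right)^{2} = \left(-3 + 2 R\right)^{2}$)
$\frac{1}{A{\left(-290 \right)} + V{\left(c{\left(0,-1 \right)} \left(-4\right) 3 \right)}} = \frac{1}{\left(-3 + 2 \left(-290\right)\right)^{2} + \left(\left(2 + \frac{1}{5} \cdot 0\right) \left(-4\right) 3\right)^{2}} = \frac{1}{\left(-3 - 580\right)^{2} + \left(\left(2 + 0\right) \left(-4\right) 3\right)^{2}} = \frac{1}{\left(-583\right)^{2} + \left(2 \left(-4\right) 3\right)^{2}} = \frac{1}{339889 + \left(\left(-8\right) 3\right)^{2}} = \frac{1}{339889 + \left(-24\right)^{2}} = \frac{1}{339889 + 576} = \frac{1}{340465}$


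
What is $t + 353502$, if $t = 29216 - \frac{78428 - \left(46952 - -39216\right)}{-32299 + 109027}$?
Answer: $\frac{2447099537}{6394} \approx 3.8272 \cdot 10^{5}$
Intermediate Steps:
$t = \frac{186807749}{6394}$ ($t = 29216 - \frac{78428 - 86168}{76728} = 29216 - \left(78428 - 86168\right) \frac{1}{76728} = 29216 - \left(-7740\right) \frac{1}{76728} = 29216 - - \frac{645}{6394} = 29216 + \frac{645}{6394} = \frac{186807749}{6394} \approx 29216.0$)
$t + 353502 = \frac{186807749}{6394} + 353502 = \frac{2447099537}{6394}$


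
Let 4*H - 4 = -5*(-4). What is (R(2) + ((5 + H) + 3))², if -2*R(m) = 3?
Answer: 625/4 ≈ 156.25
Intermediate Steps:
R(m) = -3/2 (R(m) = -½*3 = -3/2)
H = 6 (H = 1 + (-5*(-4))/4 = 1 + (¼)*20 = 1 + 5 = 6)
(R(2) + ((5 + H) + 3))² = (-3/2 + ((5 + 6) + 3))² = (-3/2 + (11 + 3))² = (-3/2 + 14)² = (25/2)² = 625/4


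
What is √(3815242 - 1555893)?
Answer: √2259349 ≈ 1503.1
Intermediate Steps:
√(3815242 - 1555893) = √2259349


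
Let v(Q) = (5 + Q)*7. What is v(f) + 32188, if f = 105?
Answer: 32958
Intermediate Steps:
v(Q) = 35 + 7*Q
v(f) + 32188 = (35 + 7*105) + 32188 = (35 + 735) + 32188 = 770 + 32188 = 32958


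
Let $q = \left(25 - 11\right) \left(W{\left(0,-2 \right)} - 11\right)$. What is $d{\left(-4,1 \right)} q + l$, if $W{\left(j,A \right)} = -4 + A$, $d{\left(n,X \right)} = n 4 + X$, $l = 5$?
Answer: $3575$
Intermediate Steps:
$d{\left(n,X \right)} = X + 4 n$ ($d{\left(n,X \right)} = 4 n + X = X + 4 n$)
$q = -238$ ($q = \left(25 - 11\right) \left(\left(-4 - 2\right) - 11\right) = 14 \left(-6 - 11\right) = 14 \left(-17\right) = -238$)
$d{\left(-4,1 \right)} q + l = \left(1 + 4 \left(-4\right)\right) \left(-238\right) + 5 = \left(1 - 16\right) \left(-238\right) + 5 = \left(-15\right) \left(-238\right) + 5 = 3570 + 5 = 3575$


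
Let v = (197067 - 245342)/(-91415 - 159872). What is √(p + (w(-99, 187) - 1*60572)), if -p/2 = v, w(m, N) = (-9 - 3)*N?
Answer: I*√3966550404234954/251287 ≈ 250.63*I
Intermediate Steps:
w(m, N) = -12*N
v = 48275/251287 (v = -48275/(-251287) = -48275*(-1/251287) = 48275/251287 ≈ 0.19211)
p = -96550/251287 (p = -2*48275/251287 = -96550/251287 ≈ -0.38422)
√(p + (w(-99, 187) - 1*60572)) = √(-96550/251287 + (-12*187 - 1*60572)) = √(-96550/251287 + (-2244 - 60572)) = √(-96550/251287 - 62816) = √(-15784940742/251287) = I*√3966550404234954/251287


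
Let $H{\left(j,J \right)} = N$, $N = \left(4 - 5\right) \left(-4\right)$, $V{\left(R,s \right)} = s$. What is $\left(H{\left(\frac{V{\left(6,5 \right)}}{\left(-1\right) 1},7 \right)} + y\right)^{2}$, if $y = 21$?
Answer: $625$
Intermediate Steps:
$N = 4$ ($N = \left(-1\right) \left(-4\right) = 4$)
$H{\left(j,J \right)} = 4$
$\left(H{\left(\frac{V{\left(6,5 \right)}}{\left(-1\right) 1},7 \right)} + y\right)^{2} = \left(4 + 21\right)^{2} = 25^{2} = 625$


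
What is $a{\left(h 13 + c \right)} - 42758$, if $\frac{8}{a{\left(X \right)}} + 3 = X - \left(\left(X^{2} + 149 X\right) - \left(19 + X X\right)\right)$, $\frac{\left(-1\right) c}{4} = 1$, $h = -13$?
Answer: $- \frac{273864988}{6405} \approx -42758.0$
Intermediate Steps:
$c = -4$ ($c = \left(-4\right) 1 = -4$)
$a{\left(X \right)} = \frac{8}{16 - 148 X}$ ($a{\left(X \right)} = \frac{8}{-3 - \left(-19 + X^{2} + 148 X - X X\right)} = \frac{8}{-3 - \left(-19 + 148 X\right)} = \frac{8}{16 - 148 X}$)
$a{\left(h 13 + c \right)} - 42758 = - \frac{2}{-4 + 37 \left(\left(-13\right) 13 - 4\right)} - 42758 = - \frac{2}{-4 + 37 \left(-169 - 4\right)} - 42758 = - \frac{2}{-4 + 37 \left(-173\right)} - 42758 = - \frac{2}{-4 - 6401} - 42758 = - \frac{2}{-6405} - 42758 = \left(-2\right) \left(- \frac{1}{6405}\right) - 42758 = \frac{2}{6405} - 42758 = - \frac{273864988}{6405}$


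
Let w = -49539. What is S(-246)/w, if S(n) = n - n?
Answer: 0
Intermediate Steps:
S(n) = 0
S(-246)/w = 0/(-49539) = 0*(-1/49539) = 0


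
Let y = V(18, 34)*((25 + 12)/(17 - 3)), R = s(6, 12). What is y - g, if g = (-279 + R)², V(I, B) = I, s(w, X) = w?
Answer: -521370/7 ≈ -74481.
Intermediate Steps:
R = 6
g = 74529 (g = (-279 + 6)² = (-273)² = 74529)
y = 333/7 (y = 18*((25 + 12)/(17 - 3)) = 18*(37/14) = 333/7 ≈ 47.571)
y - g = 333/7 - 1*74529 = 333/7 - 74529 = -521370/7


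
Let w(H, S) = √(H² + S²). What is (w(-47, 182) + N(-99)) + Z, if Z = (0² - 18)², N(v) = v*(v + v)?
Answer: 19926 + √35333 ≈ 20114.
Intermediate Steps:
N(v) = 2*v² (N(v) = v*(2*v) = 2*v²)
Z = 324 (Z = (0 - 18)² = (-18)² = 324)
(w(-47, 182) + N(-99)) + Z = (√((-47)² + 182²) + 2*(-99)²) + 324 = (√(2209 + 33124) + 2*9801) + 324 = (√35333 + 19602) + 324 = (19602 + √35333) + 324 = 19926 + √35333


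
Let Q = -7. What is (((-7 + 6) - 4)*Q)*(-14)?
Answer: -490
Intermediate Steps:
(((-7 + 6) - 4)*Q)*(-14) = (((-7 + 6) - 4)*(-7))*(-14) = ((-1 - 4)*(-7))*(-14) = -5*(-7)*(-14) = 35*(-14) = -490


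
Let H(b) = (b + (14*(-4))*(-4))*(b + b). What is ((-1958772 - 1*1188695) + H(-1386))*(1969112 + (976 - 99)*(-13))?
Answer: 144081656467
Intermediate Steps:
H(b) = 2*b*(224 + b) (H(b) = (b - 56*(-4))*(2*b) = (b + 224)*(2*b) = (224 + b)*(2*b) = 2*b*(224 + b))
((-1958772 - 1*1188695) + H(-1386))*(1969112 + (976 - 99)*(-13)) = ((-1958772 - 1*1188695) + 2*(-1386)*(224 - 1386))*(1969112 + (976 - 99)*(-13)) = ((-1958772 - 1188695) + 2*(-1386)*(-1162))*(1969112 + 877*(-13)) = (-3147467 + 3221064)*(1969112 - 11401) = 73597*1957711 = 144081656467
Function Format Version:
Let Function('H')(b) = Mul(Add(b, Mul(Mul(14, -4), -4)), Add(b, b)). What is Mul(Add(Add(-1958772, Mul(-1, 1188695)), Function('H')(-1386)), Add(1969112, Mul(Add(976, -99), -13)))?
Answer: 144081656467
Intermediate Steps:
Function('H')(b) = Mul(2, b, Add(224, b)) (Function('H')(b) = Mul(Add(b, Mul(-56, -4)), Mul(2, b)) = Mul(Add(b, 224), Mul(2, b)) = Mul(Add(224, b), Mul(2, b)) = Mul(2, b, Add(224, b)))
Mul(Add(Add(-1958772, Mul(-1, 1188695)), Function('H')(-1386)), Add(1969112, Mul(Add(976, -99), -13))) = Mul(Add(Add(-1958772, Mul(-1, 1188695)), Mul(2, -1386, Add(224, -1386))), Add(1969112, Mul(Add(976, -99), -13))) = Mul(Add(Add(-1958772, -1188695), Mul(2, -1386, -1162)), Add(1969112, Mul(877, -13))) = Mul(Add(-3147467, 3221064), Add(1969112, -11401)) = Mul(73597, 1957711) = 144081656467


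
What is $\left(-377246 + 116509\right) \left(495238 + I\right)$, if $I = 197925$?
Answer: $-180733241131$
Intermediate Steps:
$\left(-377246 + 116509\right) \left(495238 + I\right) = \left(-377246 + 116509\right) \left(495238 + 197925\right) = \left(-260737\right) 693163 = -180733241131$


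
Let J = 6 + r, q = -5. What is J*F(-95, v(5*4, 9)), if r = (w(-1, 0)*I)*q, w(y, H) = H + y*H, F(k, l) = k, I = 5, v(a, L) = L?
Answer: -570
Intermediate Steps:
w(y, H) = H + H*y
r = 0 (r = ((0*(1 - 1))*5)*(-5) = ((0*0)*5)*(-5) = (0*5)*(-5) = 0*(-5) = 0)
J = 6 (J = 6 + 0 = 6)
J*F(-95, v(5*4, 9)) = 6*(-95) = -570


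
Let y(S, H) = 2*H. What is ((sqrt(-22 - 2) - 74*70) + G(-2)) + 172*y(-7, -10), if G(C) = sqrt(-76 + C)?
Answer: -8620 + I*sqrt(78) + 2*I*sqrt(6) ≈ -8620.0 + 13.731*I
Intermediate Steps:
((sqrt(-22 - 2) - 74*70) + G(-2)) + 172*y(-7, -10) = ((sqrt(-22 - 2) - 74*70) + sqrt(-76 - 2)) + 172*(2*(-10)) = ((sqrt(-24) - 5180) + sqrt(-78)) + 172*(-20) = ((2*I*sqrt(6) - 5180) + I*sqrt(78)) - 3440 = ((-5180 + 2*I*sqrt(6)) + I*sqrt(78)) - 3440 = (-5180 + I*sqrt(78) + 2*I*sqrt(6)) - 3440 = -8620 + I*sqrt(78) + 2*I*sqrt(6)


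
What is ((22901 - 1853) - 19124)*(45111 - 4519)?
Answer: 78099008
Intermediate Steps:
((22901 - 1853) - 19124)*(45111 - 4519) = (21048 - 19124)*40592 = 1924*40592 = 78099008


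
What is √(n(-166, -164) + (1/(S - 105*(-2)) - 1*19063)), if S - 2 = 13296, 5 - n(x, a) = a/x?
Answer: I*√5989328464865735/560582 ≈ 138.05*I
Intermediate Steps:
n(x, a) = 5 - a/x
S = 13298 (S = 2 + 13296 = 13298)
√(n(-166, -164) + (1/(S - 105*(-2)) - 1*19063)) = √((5 - 1*(-164)/(-166)) + (1/(13298 - 105*(-2)) - 1*19063)) = √((5 - 1*(-164)*(-1/166)) + (1/(13298 + 210) - 19063)) = √((5 - 82/83) + (1/13508 - 19063)) = √(333/83 + (1/13508 - 19063)) = √(333/83 - 257503003/13508) = √(-21368251085/1121164) = I*√5989328464865735/560582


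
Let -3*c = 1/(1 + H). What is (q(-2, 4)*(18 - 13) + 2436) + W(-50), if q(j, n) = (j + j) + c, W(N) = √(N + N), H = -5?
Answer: 28997/12 + 10*I ≈ 2416.4 + 10.0*I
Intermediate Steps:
c = 1/12 (c = -1/(3*(1 - 5)) = -⅓/(-4) = -⅓*(-¼) = 1/12 ≈ 0.083333)
W(N) = √2*√N (W(N) = √(2*N) = √2*√N)
q(j, n) = 1/12 + 2*j (q(j, n) = (j + j) + 1/12 = 2*j + 1/12 = 1/12 + 2*j)
(q(-2, 4)*(18 - 13) + 2436) + W(-50) = ((1/12 + 2*(-2))*(18 - 13) + 2436) + √2*√(-50) = ((1/12 - 4)*5 + 2436) + √2*(5*I*√2) = (-47/12*5 + 2436) + 10*I = (-235/12 + 2436) + 10*I = 28997/12 + 10*I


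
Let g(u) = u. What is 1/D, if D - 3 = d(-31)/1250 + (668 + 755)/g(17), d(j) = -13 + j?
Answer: 10625/920876 ≈ 0.011538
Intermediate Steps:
D = 920876/10625 (D = 3 + ((-13 - 31)/1250 + (668 + 755)/17) = 3 + (-44*1/1250 + 1423*(1/17)) = 3 + (-22/625 + 1423/17) = 3 + 889001/10625 = 920876/10625 ≈ 86.671)
1/D = 1/(920876/10625) = 10625/920876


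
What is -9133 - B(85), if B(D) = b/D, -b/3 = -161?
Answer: -776788/85 ≈ -9138.7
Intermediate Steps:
b = 483 (b = -3*(-161) = 483)
B(D) = 483/D
-9133 - B(85) = -9133 - 483/85 = -776788/85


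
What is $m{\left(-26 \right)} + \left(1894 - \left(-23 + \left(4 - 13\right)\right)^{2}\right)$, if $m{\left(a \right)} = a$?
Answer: $844$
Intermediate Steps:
$m{\left(-26 \right)} + \left(1894 - \left(-23 + \left(4 - 13\right)\right)^{2}\right) = -26 + \left(1894 - \left(-23 + \left(4 - 13\right)\right)^{2}\right) = -26 + \left(1894 - \left(-23 - 9\right)^{2}\right) = -26 + \left(1894 - \left(-32\right)^{2}\right) = -26 + \left(1894 - 1024\right) = -26 + 870 = 844$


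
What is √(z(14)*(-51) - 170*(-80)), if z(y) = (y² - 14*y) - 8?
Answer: 2*√3502 ≈ 118.36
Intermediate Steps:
z(y) = -8 + y² - 14*y
√(z(14)*(-51) - 170*(-80)) = √((-8 + 14² - 14*14)*(-51) - 170*(-80)) = √((-8 + 196 - 196)*(-51) + 13600) = √(-8*(-51) + 13600) = √(408 + 13600) = √14008 = 2*√3502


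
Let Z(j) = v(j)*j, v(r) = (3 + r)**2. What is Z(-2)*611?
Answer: -1222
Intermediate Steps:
Z(j) = j*(3 + j)**2 (Z(j) = (3 + j)**2*j = j*(3 + j)**2)
Z(-2)*611 = -2*(3 - 2)**2*611 = -2*1**2*611 = -2*1*611 = -2*611 = -1222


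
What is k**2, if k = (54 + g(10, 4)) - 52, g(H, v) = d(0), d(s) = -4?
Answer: 4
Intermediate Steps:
g(H, v) = -4
k = -2 (k = (54 - 4) - 52 = 50 - 52 = -2)
k**2 = (-2)**2 = 4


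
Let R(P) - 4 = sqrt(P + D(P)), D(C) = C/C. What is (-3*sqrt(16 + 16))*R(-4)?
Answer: 12*sqrt(2)*(-4 - I*sqrt(3)) ≈ -67.882 - 29.394*I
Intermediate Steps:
D(C) = 1
R(P) = 4 + sqrt(1 + P) (R(P) = 4 + sqrt(P + 1) = 4 + sqrt(1 + P))
(-3*sqrt(16 + 16))*R(-4) = (-3*sqrt(16 + 16))*(4 + sqrt(1 - 4)) = (-12*sqrt(2))*(4 + sqrt(-3)) = (-12*sqrt(2))*(4 + I*sqrt(3)) = -12*sqrt(2)*(4 + I*sqrt(3))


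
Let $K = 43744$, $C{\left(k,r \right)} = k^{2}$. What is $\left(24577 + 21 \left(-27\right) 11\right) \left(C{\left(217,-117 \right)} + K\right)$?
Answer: $1665877220$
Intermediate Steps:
$\left(24577 + 21 \left(-27\right) 11\right) \left(C{\left(217,-117 \right)} + K\right) = \left(24577 + 21 \left(-27\right) 11\right) \left(217^{2} + 43744\right) = \left(24577 - 6237\right) \left(47089 + 43744\right) = \left(24577 - 6237\right) 90833 = 18340 \cdot 90833 = 1665877220$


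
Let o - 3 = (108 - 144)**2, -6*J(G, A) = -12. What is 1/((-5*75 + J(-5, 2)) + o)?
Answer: 1/926 ≈ 0.0010799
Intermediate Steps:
J(G, A) = 2 (J(G, A) = -1/6*(-12) = 2)
o = 1299 (o = 3 + (108 - 144)**2 = 3 + (-36)**2 = 3 + 1296 = 1299)
1/((-5*75 + J(-5, 2)) + o) = 1/((-5*75 + 2) + 1299) = 1/((-375 + 2) + 1299) = 1/(-373 + 1299) = 1/926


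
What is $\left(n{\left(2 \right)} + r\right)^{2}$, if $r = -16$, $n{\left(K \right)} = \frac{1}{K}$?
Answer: $\frac{961}{4} \approx 240.25$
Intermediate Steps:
$\left(n{\left(2 \right)} + r\right)^{2} = \left(\frac{1}{2} - 16\right)^{2} = \left(- \frac{31}{2}\right)^{2} = \frac{961}{4}$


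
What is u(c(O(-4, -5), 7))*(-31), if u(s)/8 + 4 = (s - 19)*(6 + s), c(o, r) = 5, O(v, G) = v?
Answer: 39184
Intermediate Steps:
u(s) = -32 + 8*(-19 + s)*(6 + s) (u(s) = -32 + 8*((s - 19)*(6 + s)) = -32 + 8*((-19 + s)*(6 + s)) = -32 + 8*(-19 + s)*(6 + s))
u(c(O(-4, -5), 7))*(-31) = (-944 - 104*5 + 8*5**2)*(-31) = (-944 - 520 + 8*25)*(-31) = (-944 - 520 + 200)*(-31) = -1264*(-31) = 39184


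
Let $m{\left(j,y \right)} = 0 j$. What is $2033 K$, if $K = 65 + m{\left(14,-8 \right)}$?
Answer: $132145$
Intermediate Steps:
$m{\left(j,y \right)} = 0$
$K = 65$ ($K = 65 + 0 = 65$)
$2033 K = 2033 \cdot 65 = 132145$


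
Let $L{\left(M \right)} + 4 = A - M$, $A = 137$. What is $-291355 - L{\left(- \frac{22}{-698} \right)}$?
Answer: $- \frac{101729301}{349} \approx -2.9149 \cdot 10^{5}$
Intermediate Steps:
$L{\left(M \right)} = 133 - M$ ($L{\left(M \right)} = -4 - \left(-137 + M\right) = 133 - M$)
$-291355 - L{\left(- \frac{22}{-698} \right)} = -291355 - \left(133 - - \frac{22}{-698}\right) = -291355 - \left(133 - \left(-22\right) \left(- \frac{1}{698}\right)\right) = -291355 - \left(133 - \frac{11}{349}\right) = -291355 - \frac{46406}{349} = - \frac{101729301}{349}$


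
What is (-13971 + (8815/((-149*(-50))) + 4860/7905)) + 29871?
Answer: 12486568861/785230 ≈ 15902.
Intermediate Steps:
(-13971 + (8815/((-149*(-50))) + 4860/7905)) + 29871 = (-13971 + (8815/7450 + 4860*(1/7905))) + 29871 = (-13971 + (8815*(1/7450) + 324/527)) + 29871 = (-13971 + (1763/1490 + 324/527)) + 29871 = (-13971 + 1411861/785230) + 29871 = -10969036469/785230 + 29871 = 12486568861/785230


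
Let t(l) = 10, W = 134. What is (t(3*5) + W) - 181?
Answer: -37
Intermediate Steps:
(t(3*5) + W) - 181 = (10 + 134) - 181 = 144 - 181 = -37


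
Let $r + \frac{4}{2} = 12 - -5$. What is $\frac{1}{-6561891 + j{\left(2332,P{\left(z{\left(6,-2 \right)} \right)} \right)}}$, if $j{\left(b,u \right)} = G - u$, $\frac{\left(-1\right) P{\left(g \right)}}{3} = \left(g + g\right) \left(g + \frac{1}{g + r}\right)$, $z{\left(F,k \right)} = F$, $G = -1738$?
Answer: $- \frac{7}{45943879} \approx -1.5236 \cdot 10^{-7}$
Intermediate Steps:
$r = 15$ ($r = -2 + \left(12 - -5\right) = -2 + \left(12 + 5\right) = -2 + 17 = 15$)
$P{\left(g \right)} = - 6 g \left(g + \frac{1}{15 + g}\right)$ ($P{\left(g \right)} = - 3 \left(g + g\right) \left(g + \frac{1}{g + 15}\right) = - 3 \cdot 2 g \left(g + \frac{1}{15 + g}\right) = - 6 g \left(g + \frac{1}{15 + g}\right)$)
$j{\left(b,u \right)} = -1738 - u$
$\frac{1}{-6561891 + j{\left(2332,P{\left(z{\left(6,-2 \right)} \right)} \right)}} = \frac{1}{-6561891 - \left(1738 - \frac{36 \left(1 + 6^{2} + 15 \cdot 6\right)}{15 + 6}\right)} = \frac{1}{-6561891 - \left(1738 - \frac{36 \left(1 + 36 + 90\right)}{21}\right)} = \frac{1}{-6561891 - \left(1738 - 36 \cdot \frac{1}{21} \cdot 127\right)} = \frac{1}{-6561891 - \frac{10642}{7}} = \frac{1}{- \frac{45943879}{7}} = - \frac{7}{45943879}$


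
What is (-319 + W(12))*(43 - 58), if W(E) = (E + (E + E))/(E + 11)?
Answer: 109515/23 ≈ 4761.5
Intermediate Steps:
W(E) = 3*E/(11 + E) (W(E) = (E + 2*E)/(11 + E) = (3*E)/(11 + E) = 3*E/(11 + E))
(-319 + W(12))*(43 - 58) = (-319 + 3*12/(11 + 12))*(43 - 58) = (-319 + 3*12/23)*(-15) = (-319 + 3*12*(1/23))*(-15) = (-319 + 36/23)*(-15) = -7301/23*(-15) = 109515/23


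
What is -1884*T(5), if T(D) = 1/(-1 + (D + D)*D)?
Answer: -1884/49 ≈ -38.449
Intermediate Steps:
T(D) = 1/(-1 + 2*D²) (T(D) = 1/(-1 + (2*D)*D) = 1/(-1 + 2*D²))
-1884*T(5) = -1884/(-1 + 2*5²) = -1884/(-1 + 2*25) = -1884/(-1 + 50) = -1884/49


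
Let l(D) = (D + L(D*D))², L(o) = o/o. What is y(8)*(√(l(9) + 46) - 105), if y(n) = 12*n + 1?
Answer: -10185 + 97*√146 ≈ -9012.9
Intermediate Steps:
L(o) = 1
l(D) = (1 + D)² (l(D) = (D + 1)² = (1 + D)²)
y(n) = 1 + 12*n
y(8)*(√(l(9) + 46) - 105) = (1 + 12*8)*(√((1 + 9)² + 46) - 105) = (1 + 96)*(√(10² + 46) - 105) = 97*(√(100 + 46) - 105) = 97*(√146 - 105) = 97*(-105 + √146) = -10185 + 97*√146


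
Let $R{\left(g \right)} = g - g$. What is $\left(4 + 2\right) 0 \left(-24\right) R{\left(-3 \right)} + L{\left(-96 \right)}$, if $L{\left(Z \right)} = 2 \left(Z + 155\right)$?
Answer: $118$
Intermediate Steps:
$R{\left(g \right)} = 0$
$L{\left(Z \right)} = 310 + 2 Z$ ($L{\left(Z \right)} = 2 \left(155 + Z\right) = 310 + 2 Z$)
$\left(4 + 2\right) 0 \left(-24\right) R{\left(-3 \right)} + L{\left(-96 \right)} = \left(4 + 2\right) 0 \left(-24\right) 0 + \left(310 + 2 \left(-96\right)\right) = 6 \cdot 0 \left(-24\right) 0 + \left(310 - 192\right) = 0 \left(-24\right) 0 + 118 = 0 \cdot 0 + 118 = 0 + 118 = 118$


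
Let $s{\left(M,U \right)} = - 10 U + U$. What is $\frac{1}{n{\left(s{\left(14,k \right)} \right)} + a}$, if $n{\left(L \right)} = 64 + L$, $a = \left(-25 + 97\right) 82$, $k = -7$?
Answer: $\frac{1}{6031} \approx 0.00016581$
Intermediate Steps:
$s{\left(M,U \right)} = - 9 U$
$a = 5904$ ($a = 72 \cdot 82 = 5904$)
$\frac{1}{n{\left(s{\left(14,k \right)} \right)} + a} = \frac{1}{\left(64 - -63\right) + 5904} = \frac{1}{\left(64 + 63\right) + 5904} = \frac{1}{127 + 5904} = \frac{1}{6031}$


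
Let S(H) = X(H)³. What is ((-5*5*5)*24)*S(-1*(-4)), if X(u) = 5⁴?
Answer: -732421875000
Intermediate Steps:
X(u) = 625
S(H) = 244140625 (S(H) = 625³ = 244140625)
((-5*5*5)*24)*S(-1*(-4)) = ((-5*5*5)*24)*244140625 = (-25*5*24)*244140625 = -125*24*244140625 = -3000*244140625 = -732421875000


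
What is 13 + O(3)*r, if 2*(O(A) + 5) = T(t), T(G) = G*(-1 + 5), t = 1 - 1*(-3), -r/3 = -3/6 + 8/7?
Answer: 101/14 ≈ 7.2143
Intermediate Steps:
r = -27/14 (r = -3*(-3/6 + 8/7) = -3*(-3*⅙ + 8*(⅐)) = -3*(-½ + 8/7) = -3*9/14 = -27/14 ≈ -1.9286)
t = 4 (t = 1 + 3 = 4)
T(G) = 4*G (T(G) = G*4 = 4*G)
O(A) = 3 (O(A) = -5 + (4*4)/2 = -5 + (½)*16 = -5 + 8 = 3)
13 + O(3)*r = 13 + 3*(-27/14) = 13 - 81/14 = 101/14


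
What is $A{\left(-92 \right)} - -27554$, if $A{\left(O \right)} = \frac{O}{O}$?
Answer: $27555$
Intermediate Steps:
$A{\left(O \right)} = 1$
$A{\left(-92 \right)} - -27554 = 1 - -27554 = 1 + 27554 = 27555$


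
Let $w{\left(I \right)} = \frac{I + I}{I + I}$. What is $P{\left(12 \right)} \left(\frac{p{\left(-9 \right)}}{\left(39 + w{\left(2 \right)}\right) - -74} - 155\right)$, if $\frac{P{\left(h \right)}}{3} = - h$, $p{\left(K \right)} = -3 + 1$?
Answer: $\frac{106032}{19} \approx 5580.6$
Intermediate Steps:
$w{\left(I \right)} = 1$ ($w{\left(I \right)} = \frac{2 I}{2 I} = 2 I \frac{1}{2 I} = 1$)
$p{\left(K \right)} = -2$
$P{\left(h \right)} = - 3 h$ ($P{\left(h \right)} = 3 \left(- h\right) = - 3 h$)
$P{\left(12 \right)} \left(\frac{p{\left(-9 \right)}}{\left(39 + w{\left(2 \right)}\right) - -74} - 155\right) = \left(-3\right) 12 \left(- \frac{2}{\left(39 + 1\right) - -74} - 155\right) = - 36 \left(- \frac{2}{40 + 74} - 155\right) = - 36 \left(- \frac{2}{114} - 155\right) = - 36 \left(\left(-2\right) \frac{1}{114} - 155\right) = - 36 \left(- \frac{1}{57} - 155\right) = \left(-36\right) \left(- \frac{8836}{57}\right) = \frac{106032}{19}$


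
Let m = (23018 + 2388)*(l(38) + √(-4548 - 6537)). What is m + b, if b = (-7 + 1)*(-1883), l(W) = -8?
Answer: -191950 + 25406*I*√11085 ≈ -1.9195e+5 + 2.6749e+6*I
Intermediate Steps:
b = 11298 (b = -6*(-1883) = 11298)
m = -203248 + 25406*I*√11085 (m = (23018 + 2388)*(-8 + √(-4548 - 6537)) = 25406*(-8 + √(-11085)) = 25406*(-8 + I*√11085) = -203248 + 25406*I*√11085 ≈ -2.0325e+5 + 2.6749e+6*I)
m + b = (-203248 + 25406*I*√11085) + 11298 = -191950 + 25406*I*√11085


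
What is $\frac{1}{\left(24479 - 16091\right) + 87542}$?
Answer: $\frac{1}{95930} \approx 1.0424 \cdot 10^{-5}$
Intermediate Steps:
$\frac{1}{\left(24479 - 16091\right) + 87542} = \frac{1}{8388 + 87542} = \frac{1}{95930}$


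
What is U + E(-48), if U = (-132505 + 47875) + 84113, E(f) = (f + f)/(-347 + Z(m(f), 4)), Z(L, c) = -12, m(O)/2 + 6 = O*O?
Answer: -185507/359 ≈ -516.73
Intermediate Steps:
m(O) = -12 + 2*O² (m(O) = -12 + 2*(O*O) = -12 + 2*O²)
E(f) = -2*f/359 (E(f) = (f + f)/(-347 - 12) = (2*f)/(-359) = (2*f)*(-1/359) = -2*f/359)
U = -517 (U = -84630 + 84113 = -517)
U + E(-48) = -517 - 2/359*(-48) = -517 + 96/359 = -185507/359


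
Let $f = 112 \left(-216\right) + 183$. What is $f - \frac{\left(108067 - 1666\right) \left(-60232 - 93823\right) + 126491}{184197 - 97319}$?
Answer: $\frac{7152812831}{43439} \approx 1.6466 \cdot 10^{5}$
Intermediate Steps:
$f = -24009$ ($f = -24192 + 183 = -24009$)
$f - \frac{\left(108067 - 1666\right) \left(-60232 - 93823\right) + 126491}{184197 - 97319} = -24009 - \frac{\left(108067 - 1666\right) \left(-60232 - 93823\right) + 126491}{184197 - 97319} = -24009 - \frac{106401 \left(-154055\right) + 126491}{86878} = -24009 - \left(-16391606055 + 126491\right) \frac{1}{86878} = -24009 - \left(-16391479564\right) \frac{1}{86878} = -24009 - - \frac{8195739782}{43439} = -24009 + \frac{8195739782}{43439} = \frac{7152812831}{43439}$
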